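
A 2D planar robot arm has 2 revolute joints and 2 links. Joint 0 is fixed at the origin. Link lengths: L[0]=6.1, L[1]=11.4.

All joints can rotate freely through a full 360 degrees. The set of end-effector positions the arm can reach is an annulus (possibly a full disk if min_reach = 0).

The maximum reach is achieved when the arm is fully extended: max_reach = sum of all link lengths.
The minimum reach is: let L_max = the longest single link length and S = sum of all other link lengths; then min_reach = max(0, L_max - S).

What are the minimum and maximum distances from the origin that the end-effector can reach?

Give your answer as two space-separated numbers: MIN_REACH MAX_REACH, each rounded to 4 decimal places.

Answer: 5.3000 17.5000

Derivation:
Link lengths: [6.1, 11.4]
max_reach = 6.1 + 11.4 = 17.5
L_max = max([6.1, 11.4]) = 11.4
S (sum of others) = 17.5 - 11.4 = 6.1
min_reach = max(0, 11.4 - 6.1) = max(0, 5.3) = 5.3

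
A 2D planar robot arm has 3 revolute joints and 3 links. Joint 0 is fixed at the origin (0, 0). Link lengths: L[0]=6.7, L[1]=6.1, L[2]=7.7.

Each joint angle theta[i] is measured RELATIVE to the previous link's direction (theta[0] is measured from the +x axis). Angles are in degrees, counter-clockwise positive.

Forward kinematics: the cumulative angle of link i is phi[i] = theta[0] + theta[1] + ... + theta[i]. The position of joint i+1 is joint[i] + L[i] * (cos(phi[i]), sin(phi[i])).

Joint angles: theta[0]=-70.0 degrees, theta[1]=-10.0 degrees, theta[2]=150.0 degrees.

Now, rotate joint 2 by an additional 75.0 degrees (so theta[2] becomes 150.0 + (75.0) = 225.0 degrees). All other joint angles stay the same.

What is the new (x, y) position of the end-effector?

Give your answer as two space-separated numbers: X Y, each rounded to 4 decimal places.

Answer: -2.9567 -7.8867

Derivation:
joint[0] = (0.0000, 0.0000)  (base)
link 0: phi[0] = -70 = -70 deg
  cos(-70 deg) = 0.3420, sin(-70 deg) = -0.9397
  joint[1] = (0.0000, 0.0000) + 6.7 * (0.3420, -0.9397) = (0.0000 + 2.2915, 0.0000 + -6.2959) = (2.2915, -6.2959)
link 1: phi[1] = -70 + -10 = -80 deg
  cos(-80 deg) = 0.1736, sin(-80 deg) = -0.9848
  joint[2] = (2.2915, -6.2959) + 6.1 * (0.1736, -0.9848) = (2.2915 + 1.0593, -6.2959 + -6.0073) = (3.3508, -12.3033)
link 2: phi[2] = -70 + -10 + 225 = 145 deg
  cos(145 deg) = -0.8192, sin(145 deg) = 0.5736
  joint[3] = (3.3508, -12.3033) + 7.7 * (-0.8192, 0.5736) = (3.3508 + -6.3075, -12.3033 + 4.4165) = (-2.9567, -7.8867)
End effector: (-2.9567, -7.8867)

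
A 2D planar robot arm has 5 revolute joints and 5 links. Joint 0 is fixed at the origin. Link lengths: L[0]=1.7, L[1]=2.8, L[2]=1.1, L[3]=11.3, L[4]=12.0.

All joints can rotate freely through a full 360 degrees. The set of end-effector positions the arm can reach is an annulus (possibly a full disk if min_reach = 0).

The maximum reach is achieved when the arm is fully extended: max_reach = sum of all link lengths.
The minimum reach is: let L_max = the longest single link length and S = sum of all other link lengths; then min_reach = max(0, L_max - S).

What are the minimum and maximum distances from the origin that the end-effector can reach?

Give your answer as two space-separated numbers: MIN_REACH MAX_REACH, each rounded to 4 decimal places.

Link lengths: [1.7, 2.8, 1.1, 11.3, 12.0]
max_reach = 1.7 + 2.8 + 1.1 + 11.3 + 12 = 28.9
L_max = max([1.7, 2.8, 1.1, 11.3, 12.0]) = 12
S (sum of others) = 28.9 - 12 = 16.9
min_reach = max(0, 12 - 16.9) = max(0, -4.9) = 0

Answer: 0.0000 28.9000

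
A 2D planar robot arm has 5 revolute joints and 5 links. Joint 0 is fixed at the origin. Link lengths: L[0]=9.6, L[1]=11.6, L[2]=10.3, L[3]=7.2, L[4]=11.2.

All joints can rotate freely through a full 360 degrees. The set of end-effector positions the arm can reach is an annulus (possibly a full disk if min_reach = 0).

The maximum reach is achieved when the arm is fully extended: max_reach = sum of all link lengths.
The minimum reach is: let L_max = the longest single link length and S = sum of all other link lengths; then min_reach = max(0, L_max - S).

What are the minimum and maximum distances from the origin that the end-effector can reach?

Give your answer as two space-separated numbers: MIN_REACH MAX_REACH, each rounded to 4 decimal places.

Answer: 0.0000 49.9000

Derivation:
Link lengths: [9.6, 11.6, 10.3, 7.2, 11.2]
max_reach = 9.6 + 11.6 + 10.3 + 7.2 + 11.2 = 49.9
L_max = max([9.6, 11.6, 10.3, 7.2, 11.2]) = 11.6
S (sum of others) = 49.9 - 11.6 = 38.3
min_reach = max(0, 11.6 - 38.3) = max(0, -26.7) = 0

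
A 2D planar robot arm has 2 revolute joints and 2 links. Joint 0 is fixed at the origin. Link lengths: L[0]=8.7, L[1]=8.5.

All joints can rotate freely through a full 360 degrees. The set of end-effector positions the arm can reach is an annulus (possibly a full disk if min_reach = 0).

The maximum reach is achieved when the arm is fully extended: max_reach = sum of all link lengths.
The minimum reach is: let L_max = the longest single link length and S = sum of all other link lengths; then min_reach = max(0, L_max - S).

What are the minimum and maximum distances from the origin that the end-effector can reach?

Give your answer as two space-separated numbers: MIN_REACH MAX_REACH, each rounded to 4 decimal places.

Link lengths: [8.7, 8.5]
max_reach = 8.7 + 8.5 = 17.2
L_max = max([8.7, 8.5]) = 8.7
S (sum of others) = 17.2 - 8.7 = 8.5
min_reach = max(0, 8.7 - 8.5) = max(0, 0.2) = 0.2

Answer: 0.2000 17.2000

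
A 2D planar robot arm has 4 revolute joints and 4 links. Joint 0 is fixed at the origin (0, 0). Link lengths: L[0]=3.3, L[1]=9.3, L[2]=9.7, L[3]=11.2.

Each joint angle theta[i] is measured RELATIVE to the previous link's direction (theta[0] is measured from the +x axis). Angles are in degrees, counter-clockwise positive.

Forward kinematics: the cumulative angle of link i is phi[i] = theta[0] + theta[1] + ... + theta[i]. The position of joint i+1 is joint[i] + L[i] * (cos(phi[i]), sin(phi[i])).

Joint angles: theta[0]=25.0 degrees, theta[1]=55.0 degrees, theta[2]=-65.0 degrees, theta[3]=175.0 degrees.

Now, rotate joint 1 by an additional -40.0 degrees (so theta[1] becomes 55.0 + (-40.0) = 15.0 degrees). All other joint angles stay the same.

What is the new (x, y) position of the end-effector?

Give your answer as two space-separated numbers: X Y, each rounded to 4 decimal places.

Answer: 9.2067 8.8732

Derivation:
joint[0] = (0.0000, 0.0000)  (base)
link 0: phi[0] = 25 = 25 deg
  cos(25 deg) = 0.9063, sin(25 deg) = 0.4226
  joint[1] = (0.0000, 0.0000) + 3.3 * (0.9063, 0.4226) = (0.0000 + 2.9908, 0.0000 + 1.3946) = (2.9908, 1.3946)
link 1: phi[1] = 25 + 15 = 40 deg
  cos(40 deg) = 0.7660, sin(40 deg) = 0.6428
  joint[2] = (2.9908, 1.3946) + 9.3 * (0.7660, 0.6428) = (2.9908 + 7.1242, 1.3946 + 5.9779) = (10.1150, 7.3726)
link 2: phi[2] = 25 + 15 + -65 = -25 deg
  cos(-25 deg) = 0.9063, sin(-25 deg) = -0.4226
  joint[3] = (10.1150, 7.3726) + 9.7 * (0.9063, -0.4226) = (10.1150 + 8.7912, 7.3726 + -4.0994) = (18.9062, 3.2732)
link 3: phi[3] = 25 + 15 + -65 + 175 = 150 deg
  cos(150 deg) = -0.8660, sin(150 deg) = 0.5000
  joint[4] = (18.9062, 3.2732) + 11.2 * (-0.8660, 0.5000) = (18.9062 + -9.6995, 3.2732 + 5.6000) = (9.2067, 8.8732)
End effector: (9.2067, 8.8732)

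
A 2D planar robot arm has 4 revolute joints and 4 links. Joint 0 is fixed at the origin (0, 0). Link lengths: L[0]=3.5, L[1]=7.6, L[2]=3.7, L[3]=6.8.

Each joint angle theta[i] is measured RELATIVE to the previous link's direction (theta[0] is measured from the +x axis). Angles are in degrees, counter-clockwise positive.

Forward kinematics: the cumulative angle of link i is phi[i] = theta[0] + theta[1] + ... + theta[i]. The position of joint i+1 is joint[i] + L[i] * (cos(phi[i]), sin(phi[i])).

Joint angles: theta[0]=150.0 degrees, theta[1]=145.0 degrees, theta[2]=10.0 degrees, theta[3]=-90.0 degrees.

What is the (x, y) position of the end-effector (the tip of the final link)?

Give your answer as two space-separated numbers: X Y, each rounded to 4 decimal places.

Answer: -3.2672 -12.0691

Derivation:
joint[0] = (0.0000, 0.0000)  (base)
link 0: phi[0] = 150 = 150 deg
  cos(150 deg) = -0.8660, sin(150 deg) = 0.5000
  joint[1] = (0.0000, 0.0000) + 3.5 * (-0.8660, 0.5000) = (0.0000 + -3.0311, 0.0000 + 1.7500) = (-3.0311, 1.7500)
link 1: phi[1] = 150 + 145 = 295 deg
  cos(295 deg) = 0.4226, sin(295 deg) = -0.9063
  joint[2] = (-3.0311, 1.7500) + 7.6 * (0.4226, -0.9063) = (-3.0311 + 3.2119, 1.7500 + -6.8879) = (0.1808, -5.1379)
link 2: phi[2] = 150 + 145 + 10 = 305 deg
  cos(305 deg) = 0.5736, sin(305 deg) = -0.8192
  joint[3] = (0.1808, -5.1379) + 3.7 * (0.5736, -0.8192) = (0.1808 + 2.1222, -5.1379 + -3.0309) = (2.3030, -8.1688)
link 3: phi[3] = 150 + 145 + 10 + -90 = 215 deg
  cos(215 deg) = -0.8192, sin(215 deg) = -0.5736
  joint[4] = (2.3030, -8.1688) + 6.8 * (-0.8192, -0.5736) = (2.3030 + -5.5702, -8.1688 + -3.9003) = (-3.2672, -12.0691)
End effector: (-3.2672, -12.0691)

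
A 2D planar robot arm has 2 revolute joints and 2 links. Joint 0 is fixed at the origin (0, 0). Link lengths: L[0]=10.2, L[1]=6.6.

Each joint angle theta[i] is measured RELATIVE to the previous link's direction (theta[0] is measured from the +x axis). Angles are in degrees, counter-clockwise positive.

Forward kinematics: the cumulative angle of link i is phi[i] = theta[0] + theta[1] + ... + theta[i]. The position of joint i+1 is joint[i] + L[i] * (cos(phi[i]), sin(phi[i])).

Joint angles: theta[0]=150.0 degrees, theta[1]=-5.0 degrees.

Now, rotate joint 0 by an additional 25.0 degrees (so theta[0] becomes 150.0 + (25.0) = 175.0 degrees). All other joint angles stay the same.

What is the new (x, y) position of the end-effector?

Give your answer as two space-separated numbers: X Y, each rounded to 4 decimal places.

joint[0] = (0.0000, 0.0000)  (base)
link 0: phi[0] = 175 = 175 deg
  cos(175 deg) = -0.9962, sin(175 deg) = 0.0872
  joint[1] = (0.0000, 0.0000) + 10.2 * (-0.9962, 0.0872) = (0.0000 + -10.1612, 0.0000 + 0.8890) = (-10.1612, 0.8890)
link 1: phi[1] = 175 + -5 = 170 deg
  cos(170 deg) = -0.9848, sin(170 deg) = 0.1736
  joint[2] = (-10.1612, 0.8890) + 6.6 * (-0.9848, 0.1736) = (-10.1612 + -6.4997, 0.8890 + 1.1461) = (-16.6609, 2.0351)
End effector: (-16.6609, 2.0351)

Answer: -16.6609 2.0351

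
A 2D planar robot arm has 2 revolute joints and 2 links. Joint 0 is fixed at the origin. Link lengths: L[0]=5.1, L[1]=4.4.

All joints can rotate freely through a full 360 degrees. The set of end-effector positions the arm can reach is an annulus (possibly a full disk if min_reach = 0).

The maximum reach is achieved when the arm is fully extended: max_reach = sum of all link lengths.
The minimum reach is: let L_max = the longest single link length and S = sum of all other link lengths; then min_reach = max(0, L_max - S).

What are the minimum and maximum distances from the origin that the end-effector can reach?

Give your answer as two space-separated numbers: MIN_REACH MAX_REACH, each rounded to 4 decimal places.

Answer: 0.7000 9.5000

Derivation:
Link lengths: [5.1, 4.4]
max_reach = 5.1 + 4.4 = 9.5
L_max = max([5.1, 4.4]) = 5.1
S (sum of others) = 9.5 - 5.1 = 4.4
min_reach = max(0, 5.1 - 4.4) = max(0, 0.7) = 0.7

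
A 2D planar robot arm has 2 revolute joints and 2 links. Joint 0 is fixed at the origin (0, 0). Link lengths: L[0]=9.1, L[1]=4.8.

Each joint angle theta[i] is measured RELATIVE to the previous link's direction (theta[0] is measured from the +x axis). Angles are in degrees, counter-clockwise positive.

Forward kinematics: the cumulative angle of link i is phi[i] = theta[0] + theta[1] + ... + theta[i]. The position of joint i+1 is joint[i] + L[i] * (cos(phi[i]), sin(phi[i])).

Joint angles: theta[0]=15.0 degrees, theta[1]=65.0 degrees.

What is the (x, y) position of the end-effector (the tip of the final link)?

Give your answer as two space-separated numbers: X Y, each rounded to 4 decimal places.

joint[0] = (0.0000, 0.0000)  (base)
link 0: phi[0] = 15 = 15 deg
  cos(15 deg) = 0.9659, sin(15 deg) = 0.2588
  joint[1] = (0.0000, 0.0000) + 9.1 * (0.9659, 0.2588) = (0.0000 + 8.7899, 0.0000 + 2.3553) = (8.7899, 2.3553)
link 1: phi[1] = 15 + 65 = 80 deg
  cos(80 deg) = 0.1736, sin(80 deg) = 0.9848
  joint[2] = (8.7899, 2.3553) + 4.8 * (0.1736, 0.9848) = (8.7899 + 0.8335, 2.3553 + 4.7271) = (9.6234, 7.0823)
End effector: (9.6234, 7.0823)

Answer: 9.6234 7.0823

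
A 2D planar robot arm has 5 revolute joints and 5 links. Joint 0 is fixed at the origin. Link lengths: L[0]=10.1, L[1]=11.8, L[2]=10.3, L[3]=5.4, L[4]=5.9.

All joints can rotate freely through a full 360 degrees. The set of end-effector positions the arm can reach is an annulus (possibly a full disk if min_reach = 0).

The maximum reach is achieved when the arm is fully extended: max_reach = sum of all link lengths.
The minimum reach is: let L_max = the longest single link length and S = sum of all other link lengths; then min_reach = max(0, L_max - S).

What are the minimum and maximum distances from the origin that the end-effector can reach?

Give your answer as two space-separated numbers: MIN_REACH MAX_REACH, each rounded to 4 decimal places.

Answer: 0.0000 43.5000

Derivation:
Link lengths: [10.1, 11.8, 10.3, 5.4, 5.9]
max_reach = 10.1 + 11.8 + 10.3 + 5.4 + 5.9 = 43.5
L_max = max([10.1, 11.8, 10.3, 5.4, 5.9]) = 11.8
S (sum of others) = 43.5 - 11.8 = 31.7
min_reach = max(0, 11.8 - 31.7) = max(0, -19.9) = 0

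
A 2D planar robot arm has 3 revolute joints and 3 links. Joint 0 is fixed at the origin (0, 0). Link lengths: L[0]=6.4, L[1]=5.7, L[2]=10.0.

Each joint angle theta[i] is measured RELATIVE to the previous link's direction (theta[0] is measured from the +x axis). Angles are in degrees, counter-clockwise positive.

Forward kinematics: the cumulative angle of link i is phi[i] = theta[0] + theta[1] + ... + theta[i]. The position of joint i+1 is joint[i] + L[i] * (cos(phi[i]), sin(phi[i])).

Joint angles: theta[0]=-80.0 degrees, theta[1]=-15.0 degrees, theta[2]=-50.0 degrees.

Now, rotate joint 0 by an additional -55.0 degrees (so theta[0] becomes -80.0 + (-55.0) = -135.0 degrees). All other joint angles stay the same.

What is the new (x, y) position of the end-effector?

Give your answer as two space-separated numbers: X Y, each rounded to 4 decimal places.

Answer: -18.8588 -3.9553

Derivation:
joint[0] = (0.0000, 0.0000)  (base)
link 0: phi[0] = -135 = -135 deg
  cos(-135 deg) = -0.7071, sin(-135 deg) = -0.7071
  joint[1] = (0.0000, 0.0000) + 6.4 * (-0.7071, -0.7071) = (0.0000 + -4.5255, 0.0000 + -4.5255) = (-4.5255, -4.5255)
link 1: phi[1] = -135 + -15 = -150 deg
  cos(-150 deg) = -0.8660, sin(-150 deg) = -0.5000
  joint[2] = (-4.5255, -4.5255) + 5.7 * (-0.8660, -0.5000) = (-4.5255 + -4.9363, -4.5255 + -2.8500) = (-9.4618, -7.3755)
link 2: phi[2] = -135 + -15 + -50 = -200 deg
  cos(-200 deg) = -0.9397, sin(-200 deg) = 0.3420
  joint[3] = (-9.4618, -7.3755) + 10 * (-0.9397, 0.3420) = (-9.4618 + -9.3969, -7.3755 + 3.4202) = (-18.8588, -3.9553)
End effector: (-18.8588, -3.9553)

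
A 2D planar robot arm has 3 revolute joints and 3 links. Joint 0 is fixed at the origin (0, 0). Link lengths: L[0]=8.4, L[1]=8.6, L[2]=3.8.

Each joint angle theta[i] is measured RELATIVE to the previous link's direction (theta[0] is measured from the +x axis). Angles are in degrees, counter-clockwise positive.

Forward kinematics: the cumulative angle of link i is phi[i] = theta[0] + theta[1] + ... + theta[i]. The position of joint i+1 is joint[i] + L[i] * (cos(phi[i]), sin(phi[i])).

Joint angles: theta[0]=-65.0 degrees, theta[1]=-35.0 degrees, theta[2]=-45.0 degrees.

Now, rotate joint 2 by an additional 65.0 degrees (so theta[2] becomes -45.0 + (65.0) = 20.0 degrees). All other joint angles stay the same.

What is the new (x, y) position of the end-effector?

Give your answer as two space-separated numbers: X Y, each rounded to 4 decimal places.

joint[0] = (0.0000, 0.0000)  (base)
link 0: phi[0] = -65 = -65 deg
  cos(-65 deg) = 0.4226, sin(-65 deg) = -0.9063
  joint[1] = (0.0000, 0.0000) + 8.4 * (0.4226, -0.9063) = (0.0000 + 3.5500, 0.0000 + -7.6130) = (3.5500, -7.6130)
link 1: phi[1] = -65 + -35 = -100 deg
  cos(-100 deg) = -0.1736, sin(-100 deg) = -0.9848
  joint[2] = (3.5500, -7.6130) + 8.6 * (-0.1736, -0.9848) = (3.5500 + -1.4934, -7.6130 + -8.4693) = (2.0566, -16.0823)
link 2: phi[2] = -65 + -35 + 20 = -80 deg
  cos(-80 deg) = 0.1736, sin(-80 deg) = -0.9848
  joint[3] = (2.0566, -16.0823) + 3.8 * (0.1736, -0.9848) = (2.0566 + 0.6599, -16.0823 + -3.7423) = (2.7165, -19.8246)
End effector: (2.7165, -19.8246)

Answer: 2.7165 -19.8246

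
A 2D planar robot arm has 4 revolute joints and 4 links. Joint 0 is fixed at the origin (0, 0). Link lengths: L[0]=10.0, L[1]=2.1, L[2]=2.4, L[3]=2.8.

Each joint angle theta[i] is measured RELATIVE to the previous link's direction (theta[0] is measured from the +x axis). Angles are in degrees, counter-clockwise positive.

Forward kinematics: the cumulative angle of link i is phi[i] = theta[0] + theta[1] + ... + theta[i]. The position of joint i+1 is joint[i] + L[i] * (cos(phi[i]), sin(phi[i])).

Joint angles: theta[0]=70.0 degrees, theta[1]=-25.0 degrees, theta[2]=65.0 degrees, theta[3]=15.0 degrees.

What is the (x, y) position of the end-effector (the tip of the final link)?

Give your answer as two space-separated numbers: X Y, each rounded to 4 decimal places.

joint[0] = (0.0000, 0.0000)  (base)
link 0: phi[0] = 70 = 70 deg
  cos(70 deg) = 0.3420, sin(70 deg) = 0.9397
  joint[1] = (0.0000, 0.0000) + 10 * (0.3420, 0.9397) = (0.0000 + 3.4202, 0.0000 + 9.3969) = (3.4202, 9.3969)
link 1: phi[1] = 70 + -25 = 45 deg
  cos(45 deg) = 0.7071, sin(45 deg) = 0.7071
  joint[2] = (3.4202, 9.3969) + 2.1 * (0.7071, 0.7071) = (3.4202 + 1.4849, 9.3969 + 1.4849) = (4.9051, 10.8819)
link 2: phi[2] = 70 + -25 + 65 = 110 deg
  cos(110 deg) = -0.3420, sin(110 deg) = 0.9397
  joint[3] = (4.9051, 10.8819) + 2.4 * (-0.3420, 0.9397) = (4.9051 + -0.8208, 10.8819 + 2.2553) = (4.0843, 13.1371)
link 3: phi[3] = 70 + -25 + 65 + 15 = 125 deg
  cos(125 deg) = -0.5736, sin(125 deg) = 0.8192
  joint[4] = (4.0843, 13.1371) + 2.8 * (-0.5736, 0.8192) = (4.0843 + -1.6060, 13.1371 + 2.2936) = (2.4783, 15.4307)
End effector: (2.4783, 15.4307)

Answer: 2.4783 15.4307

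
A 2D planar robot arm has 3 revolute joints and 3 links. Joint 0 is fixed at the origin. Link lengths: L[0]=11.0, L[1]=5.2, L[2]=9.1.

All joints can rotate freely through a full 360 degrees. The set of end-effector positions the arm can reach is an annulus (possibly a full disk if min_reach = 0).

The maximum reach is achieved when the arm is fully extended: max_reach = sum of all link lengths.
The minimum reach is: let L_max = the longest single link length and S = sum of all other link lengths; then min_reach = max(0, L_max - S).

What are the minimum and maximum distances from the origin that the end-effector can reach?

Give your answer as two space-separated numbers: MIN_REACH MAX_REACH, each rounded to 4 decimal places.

Answer: 0.0000 25.3000

Derivation:
Link lengths: [11.0, 5.2, 9.1]
max_reach = 11 + 5.2 + 9.1 = 25.3
L_max = max([11.0, 5.2, 9.1]) = 11
S (sum of others) = 25.3 - 11 = 14.3
min_reach = max(0, 11 - 14.3) = max(0, -3.3) = 0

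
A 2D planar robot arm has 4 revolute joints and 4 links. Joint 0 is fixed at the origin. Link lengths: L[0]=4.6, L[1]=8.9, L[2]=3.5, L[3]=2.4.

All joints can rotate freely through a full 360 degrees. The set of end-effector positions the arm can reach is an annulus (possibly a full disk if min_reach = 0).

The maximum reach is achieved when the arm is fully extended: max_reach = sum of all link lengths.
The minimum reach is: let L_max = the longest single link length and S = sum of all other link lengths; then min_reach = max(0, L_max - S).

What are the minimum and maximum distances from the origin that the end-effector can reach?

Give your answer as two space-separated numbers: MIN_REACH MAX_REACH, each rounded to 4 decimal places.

Answer: 0.0000 19.4000

Derivation:
Link lengths: [4.6, 8.9, 3.5, 2.4]
max_reach = 4.6 + 8.9 + 3.5 + 2.4 = 19.4
L_max = max([4.6, 8.9, 3.5, 2.4]) = 8.9
S (sum of others) = 19.4 - 8.9 = 10.5
min_reach = max(0, 8.9 - 10.5) = max(0, -1.6) = 0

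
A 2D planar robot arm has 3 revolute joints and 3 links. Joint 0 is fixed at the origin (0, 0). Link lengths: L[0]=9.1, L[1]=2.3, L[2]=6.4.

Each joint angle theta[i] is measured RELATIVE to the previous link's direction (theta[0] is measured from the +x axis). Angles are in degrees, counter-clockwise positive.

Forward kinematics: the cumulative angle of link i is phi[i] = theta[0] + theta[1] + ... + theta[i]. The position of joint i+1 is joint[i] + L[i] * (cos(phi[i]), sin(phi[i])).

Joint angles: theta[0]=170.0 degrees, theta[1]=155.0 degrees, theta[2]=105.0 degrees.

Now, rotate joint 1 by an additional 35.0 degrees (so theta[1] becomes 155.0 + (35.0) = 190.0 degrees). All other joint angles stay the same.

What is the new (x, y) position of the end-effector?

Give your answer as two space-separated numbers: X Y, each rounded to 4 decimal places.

Answer: -8.3182 7.7621

Derivation:
joint[0] = (0.0000, 0.0000)  (base)
link 0: phi[0] = 170 = 170 deg
  cos(170 deg) = -0.9848, sin(170 deg) = 0.1736
  joint[1] = (0.0000, 0.0000) + 9.1 * (-0.9848, 0.1736) = (0.0000 + -8.9618, 0.0000 + 1.5802) = (-8.9618, 1.5802)
link 1: phi[1] = 170 + 190 = 360 deg
  cos(360 deg) = 1.0000, sin(360 deg) = -0.0000
  joint[2] = (-8.9618, 1.5802) + 2.3 * (1.0000, -0.0000) = (-8.9618 + 2.3000, 1.5802 + -0.0000) = (-6.6618, 1.5802)
link 2: phi[2] = 170 + 190 + 105 = 465 deg
  cos(465 deg) = -0.2588, sin(465 deg) = 0.9659
  joint[3] = (-6.6618, 1.5802) + 6.4 * (-0.2588, 0.9659) = (-6.6618 + -1.6564, 1.5802 + 6.1819) = (-8.3182, 7.7621)
End effector: (-8.3182, 7.7621)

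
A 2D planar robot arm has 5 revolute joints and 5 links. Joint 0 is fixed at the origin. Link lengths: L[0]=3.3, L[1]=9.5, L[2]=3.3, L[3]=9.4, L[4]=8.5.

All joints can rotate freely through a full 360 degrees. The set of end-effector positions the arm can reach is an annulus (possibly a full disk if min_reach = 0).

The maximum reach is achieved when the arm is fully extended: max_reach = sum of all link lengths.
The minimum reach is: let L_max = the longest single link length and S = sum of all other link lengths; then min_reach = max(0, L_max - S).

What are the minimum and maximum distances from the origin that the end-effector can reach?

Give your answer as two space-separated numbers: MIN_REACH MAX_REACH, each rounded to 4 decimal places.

Link lengths: [3.3, 9.5, 3.3, 9.4, 8.5]
max_reach = 3.3 + 9.5 + 3.3 + 9.4 + 8.5 = 34
L_max = max([3.3, 9.5, 3.3, 9.4, 8.5]) = 9.5
S (sum of others) = 34 - 9.5 = 24.5
min_reach = max(0, 9.5 - 24.5) = max(0, -15) = 0

Answer: 0.0000 34.0000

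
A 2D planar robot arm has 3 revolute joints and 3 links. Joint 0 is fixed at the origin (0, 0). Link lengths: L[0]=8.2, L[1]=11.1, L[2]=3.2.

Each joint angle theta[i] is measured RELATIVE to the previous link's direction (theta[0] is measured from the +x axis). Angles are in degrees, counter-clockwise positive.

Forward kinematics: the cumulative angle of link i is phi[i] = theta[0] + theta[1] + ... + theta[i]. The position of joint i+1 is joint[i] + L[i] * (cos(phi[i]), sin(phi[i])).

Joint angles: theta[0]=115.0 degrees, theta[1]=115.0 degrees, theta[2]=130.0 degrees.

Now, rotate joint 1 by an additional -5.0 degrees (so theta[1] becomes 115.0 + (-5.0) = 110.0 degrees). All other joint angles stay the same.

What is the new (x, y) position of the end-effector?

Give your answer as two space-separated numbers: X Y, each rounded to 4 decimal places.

Answer: -8.1265 -0.6961

Derivation:
joint[0] = (0.0000, 0.0000)  (base)
link 0: phi[0] = 115 = 115 deg
  cos(115 deg) = -0.4226, sin(115 deg) = 0.9063
  joint[1] = (0.0000, 0.0000) + 8.2 * (-0.4226, 0.9063) = (0.0000 + -3.4655, 0.0000 + 7.4317) = (-3.4655, 7.4317)
link 1: phi[1] = 115 + 110 = 225 deg
  cos(225 deg) = -0.7071, sin(225 deg) = -0.7071
  joint[2] = (-3.4655, 7.4317) + 11.1 * (-0.7071, -0.7071) = (-3.4655 + -7.8489, 7.4317 + -7.8489) = (-11.3144, -0.4172)
link 2: phi[2] = 115 + 110 + 130 = 355 deg
  cos(355 deg) = 0.9962, sin(355 deg) = -0.0872
  joint[3] = (-11.3144, -0.4172) + 3.2 * (0.9962, -0.0872) = (-11.3144 + 3.1878, -0.4172 + -0.2789) = (-8.1265, -0.6961)
End effector: (-8.1265, -0.6961)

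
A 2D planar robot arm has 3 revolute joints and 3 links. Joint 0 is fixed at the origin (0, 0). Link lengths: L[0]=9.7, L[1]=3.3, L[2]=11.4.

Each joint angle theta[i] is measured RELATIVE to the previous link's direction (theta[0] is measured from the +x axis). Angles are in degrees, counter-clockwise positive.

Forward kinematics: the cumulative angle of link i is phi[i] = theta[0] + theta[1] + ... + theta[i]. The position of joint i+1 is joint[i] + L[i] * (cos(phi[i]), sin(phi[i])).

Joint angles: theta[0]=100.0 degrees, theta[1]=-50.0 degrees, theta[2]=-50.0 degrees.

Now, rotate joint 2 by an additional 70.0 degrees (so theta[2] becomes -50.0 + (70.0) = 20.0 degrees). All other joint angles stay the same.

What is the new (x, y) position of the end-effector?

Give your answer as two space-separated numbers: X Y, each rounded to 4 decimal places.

Answer: 4.3358 22.7931

Derivation:
joint[0] = (0.0000, 0.0000)  (base)
link 0: phi[0] = 100 = 100 deg
  cos(100 deg) = -0.1736, sin(100 deg) = 0.9848
  joint[1] = (0.0000, 0.0000) + 9.7 * (-0.1736, 0.9848) = (0.0000 + -1.6844, 0.0000 + 9.5526) = (-1.6844, 9.5526)
link 1: phi[1] = 100 + -50 = 50 deg
  cos(50 deg) = 0.6428, sin(50 deg) = 0.7660
  joint[2] = (-1.6844, 9.5526) + 3.3 * (0.6428, 0.7660) = (-1.6844 + 2.1212, 9.5526 + 2.5279) = (0.4368, 12.0806)
link 2: phi[2] = 100 + -50 + 20 = 70 deg
  cos(70 deg) = 0.3420, sin(70 deg) = 0.9397
  joint[3] = (0.4368, 12.0806) + 11.4 * (0.3420, 0.9397) = (0.4368 + 3.8990, 12.0806 + 10.7125) = (4.3358, 22.7931)
End effector: (4.3358, 22.7931)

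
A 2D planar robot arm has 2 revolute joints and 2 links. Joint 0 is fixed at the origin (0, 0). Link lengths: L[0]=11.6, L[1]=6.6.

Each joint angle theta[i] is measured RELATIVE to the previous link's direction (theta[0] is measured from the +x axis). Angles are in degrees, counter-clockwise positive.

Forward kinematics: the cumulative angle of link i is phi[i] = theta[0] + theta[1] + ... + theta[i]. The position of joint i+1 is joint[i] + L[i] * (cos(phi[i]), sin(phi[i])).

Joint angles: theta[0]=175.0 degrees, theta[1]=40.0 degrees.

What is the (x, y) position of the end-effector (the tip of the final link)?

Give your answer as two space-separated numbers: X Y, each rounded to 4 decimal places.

joint[0] = (0.0000, 0.0000)  (base)
link 0: phi[0] = 175 = 175 deg
  cos(175 deg) = -0.9962, sin(175 deg) = 0.0872
  joint[1] = (0.0000, 0.0000) + 11.6 * (-0.9962, 0.0872) = (0.0000 + -11.5559, 0.0000 + 1.0110) = (-11.5559, 1.0110)
link 1: phi[1] = 175 + 40 = 215 deg
  cos(215 deg) = -0.8192, sin(215 deg) = -0.5736
  joint[2] = (-11.5559, 1.0110) + 6.6 * (-0.8192, -0.5736) = (-11.5559 + -5.4064, 1.0110 + -3.7856) = (-16.9623, -2.7746)
End effector: (-16.9623, -2.7746)

Answer: -16.9623 -2.7746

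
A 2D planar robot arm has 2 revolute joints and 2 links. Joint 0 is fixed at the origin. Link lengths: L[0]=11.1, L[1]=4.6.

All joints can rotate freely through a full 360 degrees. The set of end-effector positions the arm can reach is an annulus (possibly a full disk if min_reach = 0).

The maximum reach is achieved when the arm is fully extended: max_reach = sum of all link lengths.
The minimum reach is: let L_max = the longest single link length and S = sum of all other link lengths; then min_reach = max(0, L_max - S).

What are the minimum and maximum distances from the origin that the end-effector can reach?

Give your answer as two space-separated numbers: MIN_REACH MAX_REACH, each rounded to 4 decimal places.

Answer: 6.5000 15.7000

Derivation:
Link lengths: [11.1, 4.6]
max_reach = 11.1 + 4.6 = 15.7
L_max = max([11.1, 4.6]) = 11.1
S (sum of others) = 15.7 - 11.1 = 4.6
min_reach = max(0, 11.1 - 4.6) = max(0, 6.5) = 6.5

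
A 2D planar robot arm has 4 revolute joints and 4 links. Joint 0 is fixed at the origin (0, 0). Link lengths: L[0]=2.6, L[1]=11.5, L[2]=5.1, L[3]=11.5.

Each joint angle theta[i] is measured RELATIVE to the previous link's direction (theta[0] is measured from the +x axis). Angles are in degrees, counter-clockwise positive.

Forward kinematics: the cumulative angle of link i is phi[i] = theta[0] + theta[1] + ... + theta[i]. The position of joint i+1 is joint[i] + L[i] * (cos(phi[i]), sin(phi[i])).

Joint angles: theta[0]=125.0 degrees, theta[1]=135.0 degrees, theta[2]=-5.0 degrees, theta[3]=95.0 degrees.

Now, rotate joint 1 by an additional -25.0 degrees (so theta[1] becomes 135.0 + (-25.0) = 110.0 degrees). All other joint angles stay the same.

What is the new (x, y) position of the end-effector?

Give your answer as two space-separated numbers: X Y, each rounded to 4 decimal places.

joint[0] = (0.0000, 0.0000)  (base)
link 0: phi[0] = 125 = 125 deg
  cos(125 deg) = -0.5736, sin(125 deg) = 0.8192
  joint[1] = (0.0000, 0.0000) + 2.6 * (-0.5736, 0.8192) = (0.0000 + -1.4913, 0.0000 + 2.1298) = (-1.4913, 2.1298)
link 1: phi[1] = 125 + 110 = 235 deg
  cos(235 deg) = -0.5736, sin(235 deg) = -0.8192
  joint[2] = (-1.4913, 2.1298) + 11.5 * (-0.5736, -0.8192) = (-1.4913 + -6.5961, 2.1298 + -9.4202) = (-8.0874, -7.2905)
link 2: phi[2] = 125 + 110 + -5 = 230 deg
  cos(230 deg) = -0.6428, sin(230 deg) = -0.7660
  joint[3] = (-8.0874, -7.2905) + 5.1 * (-0.6428, -0.7660) = (-8.0874 + -3.2782, -7.2905 + -3.9068) = (-11.3656, -11.1973)
link 3: phi[3] = 125 + 110 + -5 + 95 = 325 deg
  cos(325 deg) = 0.8192, sin(325 deg) = -0.5736
  joint[4] = (-11.3656, -11.1973) + 11.5 * (0.8192, -0.5736) = (-11.3656 + 9.4202, -11.1973 + -6.5961) = (-1.9454, -17.7934)
End effector: (-1.9454, -17.7934)

Answer: -1.9454 -17.7934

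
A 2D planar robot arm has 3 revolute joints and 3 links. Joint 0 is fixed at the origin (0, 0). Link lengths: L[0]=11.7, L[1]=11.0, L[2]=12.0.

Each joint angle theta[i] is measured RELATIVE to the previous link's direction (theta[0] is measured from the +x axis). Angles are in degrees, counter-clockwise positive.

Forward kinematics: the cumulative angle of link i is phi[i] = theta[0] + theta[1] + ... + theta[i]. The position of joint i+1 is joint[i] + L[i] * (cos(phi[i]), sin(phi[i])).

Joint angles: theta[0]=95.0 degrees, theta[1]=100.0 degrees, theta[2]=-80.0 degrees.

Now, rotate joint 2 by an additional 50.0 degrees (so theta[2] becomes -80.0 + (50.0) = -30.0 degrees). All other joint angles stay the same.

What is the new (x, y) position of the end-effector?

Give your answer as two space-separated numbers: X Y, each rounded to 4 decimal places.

joint[0] = (0.0000, 0.0000)  (base)
link 0: phi[0] = 95 = 95 deg
  cos(95 deg) = -0.0872, sin(95 deg) = 0.9962
  joint[1] = (0.0000, 0.0000) + 11.7 * (-0.0872, 0.9962) = (0.0000 + -1.0197, 0.0000 + 11.6555) = (-1.0197, 11.6555)
link 1: phi[1] = 95 + 100 = 195 deg
  cos(195 deg) = -0.9659, sin(195 deg) = -0.2588
  joint[2] = (-1.0197, 11.6555) + 11 * (-0.9659, -0.2588) = (-1.0197 + -10.6252, 11.6555 + -2.8470) = (-11.6449, 8.8085)
link 2: phi[2] = 95 + 100 + -30 = 165 deg
  cos(165 deg) = -0.9659, sin(165 deg) = 0.2588
  joint[3] = (-11.6449, 8.8085) + 12 * (-0.9659, 0.2588) = (-11.6449 + -11.5911, 8.8085 + 3.1058) = (-23.2360, 11.9143)
End effector: (-23.2360, 11.9143)

Answer: -23.2360 11.9143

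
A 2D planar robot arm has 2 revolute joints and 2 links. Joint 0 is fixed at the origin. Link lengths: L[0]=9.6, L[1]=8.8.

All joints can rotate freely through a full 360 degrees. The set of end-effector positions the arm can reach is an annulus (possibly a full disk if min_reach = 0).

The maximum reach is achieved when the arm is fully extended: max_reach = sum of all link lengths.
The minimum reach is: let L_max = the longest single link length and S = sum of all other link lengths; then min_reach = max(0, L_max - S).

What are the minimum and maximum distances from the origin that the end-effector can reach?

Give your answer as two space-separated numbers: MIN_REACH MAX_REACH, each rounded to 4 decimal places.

Answer: 0.8000 18.4000

Derivation:
Link lengths: [9.6, 8.8]
max_reach = 9.6 + 8.8 = 18.4
L_max = max([9.6, 8.8]) = 9.6
S (sum of others) = 18.4 - 9.6 = 8.8
min_reach = max(0, 9.6 - 8.8) = max(0, 0.8) = 0.8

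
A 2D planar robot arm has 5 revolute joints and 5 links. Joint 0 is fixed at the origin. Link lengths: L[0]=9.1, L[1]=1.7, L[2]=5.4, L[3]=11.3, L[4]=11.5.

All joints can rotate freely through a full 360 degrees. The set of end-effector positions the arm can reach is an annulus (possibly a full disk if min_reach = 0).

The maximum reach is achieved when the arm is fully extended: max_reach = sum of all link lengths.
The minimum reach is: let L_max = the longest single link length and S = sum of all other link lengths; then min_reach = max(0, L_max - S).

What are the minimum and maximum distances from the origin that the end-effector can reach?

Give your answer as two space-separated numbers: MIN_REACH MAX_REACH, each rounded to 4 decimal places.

Answer: 0.0000 39.0000

Derivation:
Link lengths: [9.1, 1.7, 5.4, 11.3, 11.5]
max_reach = 9.1 + 1.7 + 5.4 + 11.3 + 11.5 = 39
L_max = max([9.1, 1.7, 5.4, 11.3, 11.5]) = 11.5
S (sum of others) = 39 - 11.5 = 27.5
min_reach = max(0, 11.5 - 27.5) = max(0, -16) = 0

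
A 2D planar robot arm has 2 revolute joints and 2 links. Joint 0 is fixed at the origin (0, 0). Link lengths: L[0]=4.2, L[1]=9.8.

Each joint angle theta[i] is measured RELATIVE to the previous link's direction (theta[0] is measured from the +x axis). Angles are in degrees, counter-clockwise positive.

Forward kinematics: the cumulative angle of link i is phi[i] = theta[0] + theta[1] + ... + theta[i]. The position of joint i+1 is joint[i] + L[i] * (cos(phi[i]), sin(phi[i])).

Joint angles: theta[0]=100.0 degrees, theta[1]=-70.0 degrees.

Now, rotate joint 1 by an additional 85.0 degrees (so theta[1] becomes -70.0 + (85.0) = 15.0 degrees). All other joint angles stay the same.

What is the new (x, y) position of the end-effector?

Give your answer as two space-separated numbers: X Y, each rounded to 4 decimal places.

Answer: -4.8710 13.0180

Derivation:
joint[0] = (0.0000, 0.0000)  (base)
link 0: phi[0] = 100 = 100 deg
  cos(100 deg) = -0.1736, sin(100 deg) = 0.9848
  joint[1] = (0.0000, 0.0000) + 4.2 * (-0.1736, 0.9848) = (0.0000 + -0.7293, 0.0000 + 4.1362) = (-0.7293, 4.1362)
link 1: phi[1] = 100 + 15 = 115 deg
  cos(115 deg) = -0.4226, sin(115 deg) = 0.9063
  joint[2] = (-0.7293, 4.1362) + 9.8 * (-0.4226, 0.9063) = (-0.7293 + -4.1417, 4.1362 + 8.8818) = (-4.8710, 13.0180)
End effector: (-4.8710, 13.0180)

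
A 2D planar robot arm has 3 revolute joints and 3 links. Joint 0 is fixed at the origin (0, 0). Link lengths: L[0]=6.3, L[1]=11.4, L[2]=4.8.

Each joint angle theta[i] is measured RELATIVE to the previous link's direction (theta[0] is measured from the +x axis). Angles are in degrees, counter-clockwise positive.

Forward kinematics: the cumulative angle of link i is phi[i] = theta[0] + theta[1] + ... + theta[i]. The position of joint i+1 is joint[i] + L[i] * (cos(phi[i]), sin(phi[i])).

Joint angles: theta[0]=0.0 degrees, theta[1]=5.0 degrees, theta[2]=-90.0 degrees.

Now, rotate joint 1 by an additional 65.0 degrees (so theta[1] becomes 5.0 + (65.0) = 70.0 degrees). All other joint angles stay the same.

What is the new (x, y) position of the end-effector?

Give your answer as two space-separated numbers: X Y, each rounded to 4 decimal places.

joint[0] = (0.0000, 0.0000)  (base)
link 0: phi[0] = 0 = 0 deg
  cos(0 deg) = 1.0000, sin(0 deg) = 0.0000
  joint[1] = (0.0000, 0.0000) + 6.3 * (1.0000, 0.0000) = (0.0000 + 6.3000, 0.0000 + 0.0000) = (6.3000, 0.0000)
link 1: phi[1] = 0 + 70 = 70 deg
  cos(70 deg) = 0.3420, sin(70 deg) = 0.9397
  joint[2] = (6.3000, 0.0000) + 11.4 * (0.3420, 0.9397) = (6.3000 + 3.8990, 0.0000 + 10.7125) = (10.1990, 10.7125)
link 2: phi[2] = 0 + 70 + -90 = -20 deg
  cos(-20 deg) = 0.9397, sin(-20 deg) = -0.3420
  joint[3] = (10.1990, 10.7125) + 4.8 * (0.9397, -0.3420) = (10.1990 + 4.5105, 10.7125 + -1.6417) = (14.7096, 9.0708)
End effector: (14.7096, 9.0708)

Answer: 14.7096 9.0708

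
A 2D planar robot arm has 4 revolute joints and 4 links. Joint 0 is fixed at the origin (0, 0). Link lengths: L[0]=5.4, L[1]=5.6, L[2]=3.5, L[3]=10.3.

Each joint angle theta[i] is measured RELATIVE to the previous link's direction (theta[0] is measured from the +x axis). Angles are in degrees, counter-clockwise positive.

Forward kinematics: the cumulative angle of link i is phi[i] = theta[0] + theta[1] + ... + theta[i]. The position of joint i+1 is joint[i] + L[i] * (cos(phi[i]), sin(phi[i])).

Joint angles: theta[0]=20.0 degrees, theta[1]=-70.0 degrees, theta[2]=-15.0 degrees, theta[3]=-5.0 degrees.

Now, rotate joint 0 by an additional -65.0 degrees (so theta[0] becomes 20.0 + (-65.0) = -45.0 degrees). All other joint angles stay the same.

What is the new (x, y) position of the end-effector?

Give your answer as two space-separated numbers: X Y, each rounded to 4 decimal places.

Answer: -8.0812 -18.8581

Derivation:
joint[0] = (0.0000, 0.0000)  (base)
link 0: phi[0] = -45 = -45 deg
  cos(-45 deg) = 0.7071, sin(-45 deg) = -0.7071
  joint[1] = (0.0000, 0.0000) + 5.4 * (0.7071, -0.7071) = (0.0000 + 3.8184, 0.0000 + -3.8184) = (3.8184, -3.8184)
link 1: phi[1] = -45 + -70 = -115 deg
  cos(-115 deg) = -0.4226, sin(-115 deg) = -0.9063
  joint[2] = (3.8184, -3.8184) + 5.6 * (-0.4226, -0.9063) = (3.8184 + -2.3667, -3.8184 + -5.0753) = (1.4517, -8.8937)
link 2: phi[2] = -45 + -70 + -15 = -130 deg
  cos(-130 deg) = -0.6428, sin(-130 deg) = -0.7660
  joint[3] = (1.4517, -8.8937) + 3.5 * (-0.6428, -0.7660) = (1.4517 + -2.2498, -8.8937 + -2.6812) = (-0.7980, -11.5749)
link 3: phi[3] = -45 + -70 + -15 + -5 = -135 deg
  cos(-135 deg) = -0.7071, sin(-135 deg) = -0.7071
  joint[4] = (-0.7980, -11.5749) + 10.3 * (-0.7071, -0.7071) = (-0.7980 + -7.2832, -11.5749 + -7.2832) = (-8.0812, -18.8581)
End effector: (-8.0812, -18.8581)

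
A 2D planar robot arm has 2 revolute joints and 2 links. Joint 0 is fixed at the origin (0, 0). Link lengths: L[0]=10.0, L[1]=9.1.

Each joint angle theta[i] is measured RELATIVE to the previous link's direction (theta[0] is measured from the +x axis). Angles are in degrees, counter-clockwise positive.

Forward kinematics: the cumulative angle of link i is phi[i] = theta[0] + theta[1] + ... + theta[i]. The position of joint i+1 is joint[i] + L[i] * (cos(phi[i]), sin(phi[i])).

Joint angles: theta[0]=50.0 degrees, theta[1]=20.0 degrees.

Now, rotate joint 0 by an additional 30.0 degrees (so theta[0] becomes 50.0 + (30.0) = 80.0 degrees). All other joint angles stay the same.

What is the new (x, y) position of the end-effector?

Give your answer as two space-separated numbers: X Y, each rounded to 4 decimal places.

Answer: 0.1563 18.8098

Derivation:
joint[0] = (0.0000, 0.0000)  (base)
link 0: phi[0] = 80 = 80 deg
  cos(80 deg) = 0.1736, sin(80 deg) = 0.9848
  joint[1] = (0.0000, 0.0000) + 10 * (0.1736, 0.9848) = (0.0000 + 1.7365, 0.0000 + 9.8481) = (1.7365, 9.8481)
link 1: phi[1] = 80 + 20 = 100 deg
  cos(100 deg) = -0.1736, sin(100 deg) = 0.9848
  joint[2] = (1.7365, 9.8481) + 9.1 * (-0.1736, 0.9848) = (1.7365 + -1.5802, 9.8481 + 8.9618) = (0.1563, 18.8098)
End effector: (0.1563, 18.8098)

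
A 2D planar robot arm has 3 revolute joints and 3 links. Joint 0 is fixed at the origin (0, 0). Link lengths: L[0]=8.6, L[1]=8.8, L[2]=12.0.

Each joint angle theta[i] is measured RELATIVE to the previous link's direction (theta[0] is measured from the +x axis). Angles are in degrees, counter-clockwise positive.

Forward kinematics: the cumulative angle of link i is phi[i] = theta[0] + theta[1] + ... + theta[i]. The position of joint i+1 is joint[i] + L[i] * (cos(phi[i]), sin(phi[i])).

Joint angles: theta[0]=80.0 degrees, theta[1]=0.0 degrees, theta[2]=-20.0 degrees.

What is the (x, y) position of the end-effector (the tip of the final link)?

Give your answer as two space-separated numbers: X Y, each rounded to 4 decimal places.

Answer: 9.0215 27.5280

Derivation:
joint[0] = (0.0000, 0.0000)  (base)
link 0: phi[0] = 80 = 80 deg
  cos(80 deg) = 0.1736, sin(80 deg) = 0.9848
  joint[1] = (0.0000, 0.0000) + 8.6 * (0.1736, 0.9848) = (0.0000 + 1.4934, 0.0000 + 8.4693) = (1.4934, 8.4693)
link 1: phi[1] = 80 + 0 = 80 deg
  cos(80 deg) = 0.1736, sin(80 deg) = 0.9848
  joint[2] = (1.4934, 8.4693) + 8.8 * (0.1736, 0.9848) = (1.4934 + 1.5281, 8.4693 + 8.6663) = (3.0215, 17.1357)
link 2: phi[2] = 80 + 0 + -20 = 60 deg
  cos(60 deg) = 0.5000, sin(60 deg) = 0.8660
  joint[3] = (3.0215, 17.1357) + 12 * (0.5000, 0.8660) = (3.0215 + 6.0000, 17.1357 + 10.3923) = (9.0215, 27.5280)
End effector: (9.0215, 27.5280)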